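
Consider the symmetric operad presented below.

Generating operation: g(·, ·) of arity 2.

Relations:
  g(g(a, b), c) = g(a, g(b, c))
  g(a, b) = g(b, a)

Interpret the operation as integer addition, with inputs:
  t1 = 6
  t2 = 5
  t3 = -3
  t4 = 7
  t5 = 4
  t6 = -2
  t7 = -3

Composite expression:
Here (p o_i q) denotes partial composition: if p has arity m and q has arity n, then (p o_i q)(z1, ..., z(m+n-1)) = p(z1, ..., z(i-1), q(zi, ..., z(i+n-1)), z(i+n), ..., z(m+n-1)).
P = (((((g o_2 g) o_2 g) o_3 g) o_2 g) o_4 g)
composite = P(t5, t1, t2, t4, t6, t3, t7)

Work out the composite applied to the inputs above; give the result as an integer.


14

g(t1, t2) = 11
g(t4, t6) = 5
g(g(t4, t6), t3) = 2
g(g(t1, t2), g(g(t4, t6), t3)) = 13
g(g(g(t1, t2), g(g(t4, t6), t3)), t7) = 10
g(t5, g(g(g(t1, t2), g(g(t4, t6), t3)), t7)) = 14


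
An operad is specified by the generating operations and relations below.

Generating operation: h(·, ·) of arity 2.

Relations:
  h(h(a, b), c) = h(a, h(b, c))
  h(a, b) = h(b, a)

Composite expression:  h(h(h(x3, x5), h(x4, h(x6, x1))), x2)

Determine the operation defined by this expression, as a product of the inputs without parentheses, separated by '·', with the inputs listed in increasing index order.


x1 · x2 · x3 · x4 · x5 · x6

With h associative and commutative, the x-input set is all that matters.
h(x3, x5) collapses to x3 · x5
h(x6, x1) collapses to x6 · x1
h(x4, h(x6, x1)) collapses to x4 · x6 · x1
h(h(x3, x5), h(x4, h(x6, x1))) collapses to x3 · x5 · x4 · x6 · x1
h(h(h(x3, x5), h(x4, h(x6, x1))), x2) collapses to x3 · x5 · x4 · x6 · x1 · x2
putting the inputs in ascending order: x1 · x2 · x3 · x4 · x5 · x6


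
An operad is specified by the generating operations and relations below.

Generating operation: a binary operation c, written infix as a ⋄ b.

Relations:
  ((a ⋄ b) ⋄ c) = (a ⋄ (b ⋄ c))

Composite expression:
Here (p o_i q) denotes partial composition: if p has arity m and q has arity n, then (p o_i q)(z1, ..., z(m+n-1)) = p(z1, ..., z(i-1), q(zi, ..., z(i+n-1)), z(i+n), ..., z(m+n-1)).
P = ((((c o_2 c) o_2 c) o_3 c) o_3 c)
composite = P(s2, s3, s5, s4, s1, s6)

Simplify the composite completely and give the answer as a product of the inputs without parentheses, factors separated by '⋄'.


s2 ⋄ s3 ⋄ s5 ⋄ s4 ⋄ s1 ⋄ s6

The c-tree's shape is irrelevant; the s-reading-order decides.
(s5 ⋄ s4) linearizes to s5 ⋄ s4
((s5 ⋄ s4) ⋄ s1) linearizes to s5 ⋄ s4 ⋄ s1
(s3 ⋄ ((s5 ⋄ s4) ⋄ s1)) linearizes to s3 ⋄ s5 ⋄ s4 ⋄ s1
((s3 ⋄ ((s5 ⋄ s4) ⋄ s1)) ⋄ s6) linearizes to s3 ⋄ s5 ⋄ s4 ⋄ s1 ⋄ s6
(s2 ⋄ ((s3 ⋄ ((s5 ⋄ s4) ⋄ s1)) ⋄ s6)) linearizes to s2 ⋄ s3 ⋄ s5 ⋄ s4 ⋄ s1 ⋄ s6


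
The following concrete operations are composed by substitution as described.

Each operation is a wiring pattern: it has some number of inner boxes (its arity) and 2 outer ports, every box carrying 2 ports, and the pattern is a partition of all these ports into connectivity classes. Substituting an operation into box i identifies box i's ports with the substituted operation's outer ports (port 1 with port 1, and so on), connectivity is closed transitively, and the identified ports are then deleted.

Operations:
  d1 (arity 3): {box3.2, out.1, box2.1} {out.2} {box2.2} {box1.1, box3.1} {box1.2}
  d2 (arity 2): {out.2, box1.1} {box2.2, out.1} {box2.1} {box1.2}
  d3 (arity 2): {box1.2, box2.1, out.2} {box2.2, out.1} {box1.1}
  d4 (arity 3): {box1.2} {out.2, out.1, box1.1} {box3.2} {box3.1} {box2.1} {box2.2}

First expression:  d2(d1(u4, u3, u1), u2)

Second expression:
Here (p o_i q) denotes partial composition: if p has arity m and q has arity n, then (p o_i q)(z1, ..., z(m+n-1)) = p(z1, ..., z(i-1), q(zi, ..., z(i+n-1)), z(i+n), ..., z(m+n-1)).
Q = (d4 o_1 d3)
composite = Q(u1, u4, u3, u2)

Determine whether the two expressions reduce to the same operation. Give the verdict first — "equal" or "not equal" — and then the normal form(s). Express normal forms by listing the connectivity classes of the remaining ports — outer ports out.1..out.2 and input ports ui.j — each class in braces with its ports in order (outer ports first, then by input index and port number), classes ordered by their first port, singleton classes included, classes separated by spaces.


The first composite normalizes to {out.1, u2.2} {out.2, u1.2, u3.1} {u1.1, u4.1} {u2.1} {u3.2} {u4.2}
The second composite normalizes to {out.1, out.2, u4.2} {u1.1} {u1.2, u4.1} {u2.1} {u2.2} {u3.1} {u3.2}
Distinct normal forms: not equal.

not equal; first: {out.1, u2.2} {out.2, u1.2, u3.1} {u1.1, u4.1} {u2.1} {u3.2} {u4.2}; second: {out.1, out.2, u4.2} {u1.1} {u1.2, u4.1} {u2.1} {u2.2} {u3.1} {u3.2}


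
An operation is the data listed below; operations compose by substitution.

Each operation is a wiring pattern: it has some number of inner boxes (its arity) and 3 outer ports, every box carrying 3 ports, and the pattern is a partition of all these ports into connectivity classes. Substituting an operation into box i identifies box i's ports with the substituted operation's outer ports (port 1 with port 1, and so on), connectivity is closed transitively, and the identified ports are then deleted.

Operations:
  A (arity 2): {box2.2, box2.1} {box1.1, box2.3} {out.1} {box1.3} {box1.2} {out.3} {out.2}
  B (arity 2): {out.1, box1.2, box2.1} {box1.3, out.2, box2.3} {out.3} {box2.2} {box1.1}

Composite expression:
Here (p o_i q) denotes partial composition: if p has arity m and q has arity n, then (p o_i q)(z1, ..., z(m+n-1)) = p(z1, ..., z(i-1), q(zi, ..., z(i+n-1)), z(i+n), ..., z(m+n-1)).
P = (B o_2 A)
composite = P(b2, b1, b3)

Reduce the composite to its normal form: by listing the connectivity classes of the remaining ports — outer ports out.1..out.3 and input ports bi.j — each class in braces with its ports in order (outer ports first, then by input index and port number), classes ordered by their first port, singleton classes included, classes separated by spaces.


Substituting into B glues patterns; closure does the rest.
after A, the pattern on (b1, b3) reads {out.1} {out.2} {out.3} {b1.1, b3.3} {b1.2} {b1.3} {b3.1, b3.2} (out.j = its outer ports)
after B, the pattern on (b2, b1, b3) reads {out.1, b2.2} {out.2, b2.3} {out.3} {b1.1, b3.3} {b1.2} {b1.3} {b2.1} {b3.1, b3.2} (out.j = its outer ports)

{out.1, b2.2} {out.2, b2.3} {out.3} {b1.1, b3.3} {b1.2} {b1.3} {b2.1} {b3.1, b3.2}


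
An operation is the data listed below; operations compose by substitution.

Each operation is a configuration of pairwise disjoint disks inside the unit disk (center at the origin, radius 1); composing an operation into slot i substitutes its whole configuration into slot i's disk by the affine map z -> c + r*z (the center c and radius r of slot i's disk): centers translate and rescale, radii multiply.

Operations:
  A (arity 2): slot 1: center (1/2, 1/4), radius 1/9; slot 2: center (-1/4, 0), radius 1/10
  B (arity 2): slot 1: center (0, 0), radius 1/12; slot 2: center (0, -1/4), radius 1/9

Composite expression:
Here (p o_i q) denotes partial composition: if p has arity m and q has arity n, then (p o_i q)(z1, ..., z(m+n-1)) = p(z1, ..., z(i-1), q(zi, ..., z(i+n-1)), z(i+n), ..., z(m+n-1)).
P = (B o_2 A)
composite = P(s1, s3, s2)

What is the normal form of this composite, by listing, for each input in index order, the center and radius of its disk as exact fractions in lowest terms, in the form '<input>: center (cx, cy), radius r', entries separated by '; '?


Each s-disk chains the slot maps above it in B; radii multiply.
s1 passes through 1 substitution, ending at center (0, 0), radius 1/12
s3 passes through 2 substitutions, ending at center (1/18, -2/9), radius 1/81
s2 passes through 2 substitutions, ending at center (-1/36, -1/4), radius 1/90

s1: center (0, 0), radius 1/12; s2: center (-1/36, -1/4), radius 1/90; s3: center (1/18, -2/9), radius 1/81


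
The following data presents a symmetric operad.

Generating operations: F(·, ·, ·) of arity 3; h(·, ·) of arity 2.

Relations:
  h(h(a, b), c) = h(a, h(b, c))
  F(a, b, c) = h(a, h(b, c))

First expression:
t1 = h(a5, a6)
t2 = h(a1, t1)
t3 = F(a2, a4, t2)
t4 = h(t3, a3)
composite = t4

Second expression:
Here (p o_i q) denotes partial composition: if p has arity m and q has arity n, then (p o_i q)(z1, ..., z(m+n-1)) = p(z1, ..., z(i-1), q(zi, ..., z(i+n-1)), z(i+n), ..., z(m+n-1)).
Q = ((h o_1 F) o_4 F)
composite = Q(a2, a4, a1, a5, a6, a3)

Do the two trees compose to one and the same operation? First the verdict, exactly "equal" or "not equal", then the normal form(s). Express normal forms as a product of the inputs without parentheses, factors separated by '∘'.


equal; both compose to a2 ∘ a4 ∘ a1 ∘ a5 ∘ a6 ∘ a3

Reducing the first expression gives a2 ∘ a4 ∘ a1 ∘ a5 ∘ a6 ∘ a3
Reducing the second expression gives a2 ∘ a4 ∘ a1 ∘ a5 ∘ a6 ∘ a3
The forms coincide; equal.


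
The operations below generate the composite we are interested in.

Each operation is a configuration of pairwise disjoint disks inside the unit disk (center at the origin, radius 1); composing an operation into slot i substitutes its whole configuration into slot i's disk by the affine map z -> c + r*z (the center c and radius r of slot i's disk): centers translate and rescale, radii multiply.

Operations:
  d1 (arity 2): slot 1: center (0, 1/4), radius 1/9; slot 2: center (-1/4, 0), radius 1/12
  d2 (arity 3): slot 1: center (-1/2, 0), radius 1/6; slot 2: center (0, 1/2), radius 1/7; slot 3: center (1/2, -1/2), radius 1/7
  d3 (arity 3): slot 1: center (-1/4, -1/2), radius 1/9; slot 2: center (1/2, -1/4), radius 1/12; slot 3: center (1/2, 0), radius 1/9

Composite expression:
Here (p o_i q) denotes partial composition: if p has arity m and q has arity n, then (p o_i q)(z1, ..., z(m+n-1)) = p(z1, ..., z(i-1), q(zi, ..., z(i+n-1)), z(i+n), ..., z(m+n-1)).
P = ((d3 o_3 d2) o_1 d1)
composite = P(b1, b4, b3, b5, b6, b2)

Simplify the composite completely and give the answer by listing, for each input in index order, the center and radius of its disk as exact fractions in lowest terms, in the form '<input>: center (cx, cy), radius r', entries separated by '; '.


Below d3, radii multiply path by path; the b-disk centers shift.
b1 passes through 2 substitutions, ending at center (-1/4, -17/36), radius 1/81
b4 passes through 2 substitutions, ending at center (-5/18, -1/2), radius 1/108
b3 passes through 1 substitution, ending at center (1/2, -1/4), radius 1/12
b5 passes through 2 substitutions, ending at center (4/9, 0), radius 1/54
b6 passes through 2 substitutions, ending at center (1/2, 1/18), radius 1/63
b2 passes through 2 substitutions, ending at center (5/9, -1/18), radius 1/63

b1: center (-1/4, -17/36), radius 1/81; b2: center (5/9, -1/18), radius 1/63; b3: center (1/2, -1/4), radius 1/12; b4: center (-5/18, -1/2), radius 1/108; b5: center (4/9, 0), radius 1/54; b6: center (1/2, 1/18), radius 1/63


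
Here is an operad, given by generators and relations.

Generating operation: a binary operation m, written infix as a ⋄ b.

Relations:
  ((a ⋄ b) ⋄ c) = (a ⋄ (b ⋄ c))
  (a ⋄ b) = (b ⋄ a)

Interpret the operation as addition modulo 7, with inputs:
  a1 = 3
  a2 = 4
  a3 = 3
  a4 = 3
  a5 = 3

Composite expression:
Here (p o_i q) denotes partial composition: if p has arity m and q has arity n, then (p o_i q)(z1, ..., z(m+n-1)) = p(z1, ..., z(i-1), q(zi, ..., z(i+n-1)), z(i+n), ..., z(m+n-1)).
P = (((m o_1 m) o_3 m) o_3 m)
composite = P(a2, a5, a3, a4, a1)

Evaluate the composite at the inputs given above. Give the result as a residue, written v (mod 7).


2 (mod 7)

(a2 ⋄ a5) = 0
(a3 ⋄ a4) = 6
((a3 ⋄ a4) ⋄ a1) = 2
((a2 ⋄ a5) ⋄ ((a3 ⋄ a4) ⋄ a1)) = 2


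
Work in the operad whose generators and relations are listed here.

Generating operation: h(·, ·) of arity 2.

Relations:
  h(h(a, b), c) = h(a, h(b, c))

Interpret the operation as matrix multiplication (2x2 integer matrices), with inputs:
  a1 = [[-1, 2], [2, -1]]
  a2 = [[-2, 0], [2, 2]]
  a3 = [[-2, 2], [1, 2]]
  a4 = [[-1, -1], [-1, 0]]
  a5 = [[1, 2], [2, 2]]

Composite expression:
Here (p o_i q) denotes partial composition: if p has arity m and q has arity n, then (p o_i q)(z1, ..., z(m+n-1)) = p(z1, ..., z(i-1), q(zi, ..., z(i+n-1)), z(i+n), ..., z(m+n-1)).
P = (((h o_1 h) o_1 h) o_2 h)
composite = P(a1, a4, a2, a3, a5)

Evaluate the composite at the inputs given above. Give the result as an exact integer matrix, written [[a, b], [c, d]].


[[18, 12], [-24, -24]]

h(a4, a2) = [[0, -2], [2, 0]]
h(a1, h(a4, a2)) = [[4, 2], [-2, -4]]
h(h(a1, h(a4, a2)), a3) = [[-6, 12], [0, -12]]
h(h(h(a1, h(a4, a2)), a3), a5) = [[18, 12], [-24, -24]]


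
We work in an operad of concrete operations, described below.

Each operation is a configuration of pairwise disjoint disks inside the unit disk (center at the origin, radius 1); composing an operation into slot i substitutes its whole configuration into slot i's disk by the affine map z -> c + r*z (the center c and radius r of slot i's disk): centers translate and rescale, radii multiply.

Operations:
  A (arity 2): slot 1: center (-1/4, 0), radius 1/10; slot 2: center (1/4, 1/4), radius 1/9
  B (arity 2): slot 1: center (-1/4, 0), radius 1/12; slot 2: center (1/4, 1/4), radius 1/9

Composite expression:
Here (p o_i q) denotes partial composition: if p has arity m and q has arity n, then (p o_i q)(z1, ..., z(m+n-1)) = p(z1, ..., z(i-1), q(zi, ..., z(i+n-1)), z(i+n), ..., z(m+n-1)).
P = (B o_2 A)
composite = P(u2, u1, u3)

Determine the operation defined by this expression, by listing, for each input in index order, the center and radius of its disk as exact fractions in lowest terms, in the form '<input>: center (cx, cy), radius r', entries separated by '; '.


u1: center (2/9, 1/4), radius 1/90; u2: center (-1/4, 0), radius 1/12; u3: center (5/18, 5/18), radius 1/81


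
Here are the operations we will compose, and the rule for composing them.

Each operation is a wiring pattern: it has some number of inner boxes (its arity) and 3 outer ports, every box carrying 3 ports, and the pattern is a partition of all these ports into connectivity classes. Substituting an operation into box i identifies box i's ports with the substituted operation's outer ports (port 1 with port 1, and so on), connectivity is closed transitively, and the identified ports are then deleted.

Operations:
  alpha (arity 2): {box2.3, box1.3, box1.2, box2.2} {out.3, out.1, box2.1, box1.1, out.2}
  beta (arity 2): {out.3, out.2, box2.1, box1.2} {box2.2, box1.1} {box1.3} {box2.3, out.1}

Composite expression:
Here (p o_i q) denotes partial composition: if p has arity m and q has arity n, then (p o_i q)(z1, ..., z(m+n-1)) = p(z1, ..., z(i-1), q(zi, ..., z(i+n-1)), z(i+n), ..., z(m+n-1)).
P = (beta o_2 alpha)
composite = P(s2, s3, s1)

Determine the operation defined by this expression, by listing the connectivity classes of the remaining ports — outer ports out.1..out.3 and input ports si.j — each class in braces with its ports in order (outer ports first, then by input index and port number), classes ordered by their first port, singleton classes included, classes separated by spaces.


{out.1, out.2, out.3, s1.1, s2.1, s2.2, s3.1} {s1.2, s1.3, s3.2, s3.3} {s2.3}

Treat the ports identified at beta as solder joints: merge, then drop.
stage alpha: inputs (s3, s1), connectivity {out.1, out.2, out.3, s1.1, s3.1} {s1.2, s1.3, s3.2, s3.3}, out.j its boundary
stage beta: inputs (s2, s3, s1), connectivity {out.1, out.2, out.3, s1.1, s2.1, s2.2, s3.1} {s1.2, s1.3, s3.2, s3.3} {s2.3}, out.j its boundary


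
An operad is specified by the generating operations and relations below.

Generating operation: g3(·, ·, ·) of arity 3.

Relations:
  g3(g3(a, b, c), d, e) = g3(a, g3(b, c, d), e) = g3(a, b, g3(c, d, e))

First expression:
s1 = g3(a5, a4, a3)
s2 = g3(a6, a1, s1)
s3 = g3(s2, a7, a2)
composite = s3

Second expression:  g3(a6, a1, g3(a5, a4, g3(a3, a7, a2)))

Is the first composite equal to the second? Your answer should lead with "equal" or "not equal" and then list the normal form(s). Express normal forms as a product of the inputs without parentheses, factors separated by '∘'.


equal; the common form is a6 ∘ a1 ∘ a5 ∘ a4 ∘ a3 ∘ a7 ∘ a2

In normal form, the first expression is a6 ∘ a1 ∘ a5 ∘ a4 ∘ a3 ∘ a7 ∘ a2
In normal form, the second expression is a6 ∘ a1 ∘ a5 ∘ a4 ∘ a3 ∘ a7 ∘ a2
The normal forms match — equal.


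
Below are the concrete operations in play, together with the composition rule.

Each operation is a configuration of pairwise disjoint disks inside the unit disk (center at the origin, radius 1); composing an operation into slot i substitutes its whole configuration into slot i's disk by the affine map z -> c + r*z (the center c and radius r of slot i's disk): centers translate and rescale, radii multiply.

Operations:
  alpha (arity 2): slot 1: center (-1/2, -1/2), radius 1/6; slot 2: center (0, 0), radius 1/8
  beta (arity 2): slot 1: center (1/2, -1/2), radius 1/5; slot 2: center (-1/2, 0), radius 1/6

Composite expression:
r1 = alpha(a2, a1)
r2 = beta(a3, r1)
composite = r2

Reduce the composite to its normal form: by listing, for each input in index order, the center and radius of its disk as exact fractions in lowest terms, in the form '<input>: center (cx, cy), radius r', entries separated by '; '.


a1: center (-1/2, 0), radius 1/48; a2: center (-7/12, -1/12), radius 1/36; a3: center (1/2, -1/2), radius 1/5

Nesting under beta composes maps z -> c + r*z down each a-path.
for a3, the 1-step affine chain lands on center (1/2, -1/2), radius 1/5
for a2, the 2-step affine chain lands on center (-7/12, -1/12), radius 1/36
for a1, the 2-step affine chain lands on center (-1/2, 0), radius 1/48


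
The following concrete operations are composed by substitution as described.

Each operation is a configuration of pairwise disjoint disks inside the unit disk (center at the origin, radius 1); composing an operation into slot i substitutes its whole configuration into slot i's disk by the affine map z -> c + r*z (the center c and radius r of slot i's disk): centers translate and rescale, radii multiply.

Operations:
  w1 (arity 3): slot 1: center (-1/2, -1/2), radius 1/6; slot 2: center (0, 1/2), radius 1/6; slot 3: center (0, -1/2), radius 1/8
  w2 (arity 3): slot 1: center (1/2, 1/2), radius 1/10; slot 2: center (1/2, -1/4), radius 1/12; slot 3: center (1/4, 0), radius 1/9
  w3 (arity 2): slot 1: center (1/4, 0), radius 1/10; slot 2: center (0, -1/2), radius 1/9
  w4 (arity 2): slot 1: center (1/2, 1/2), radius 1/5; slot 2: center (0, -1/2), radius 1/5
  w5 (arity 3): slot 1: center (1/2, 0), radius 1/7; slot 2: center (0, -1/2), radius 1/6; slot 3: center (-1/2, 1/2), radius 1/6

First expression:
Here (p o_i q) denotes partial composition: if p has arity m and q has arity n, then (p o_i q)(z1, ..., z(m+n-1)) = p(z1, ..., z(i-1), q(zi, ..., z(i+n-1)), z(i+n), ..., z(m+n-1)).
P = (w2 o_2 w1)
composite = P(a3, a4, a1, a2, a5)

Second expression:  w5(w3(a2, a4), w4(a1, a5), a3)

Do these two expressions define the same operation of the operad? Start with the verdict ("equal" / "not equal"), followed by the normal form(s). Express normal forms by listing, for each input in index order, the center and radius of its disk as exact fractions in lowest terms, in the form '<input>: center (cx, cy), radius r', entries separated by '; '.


not equal — first a1: center (1/2, -5/24), radius 1/72; a2: center (1/2, -7/24), radius 1/96; a3: center (1/2, 1/2), radius 1/10; a4: center (11/24, -7/24), radius 1/72; a5: center (1/4, 0), radius 1/9, second a1: center (1/12, -5/12), radius 1/30; a2: center (15/28, 0), radius 1/70; a3: center (-1/2, 1/2), radius 1/6; a4: center (1/2, -1/14), radius 1/63; a5: center (0, -7/12), radius 1/30

The first composite normalizes to a1: center (1/2, -5/24), radius 1/72; a2: center (1/2, -7/24), radius 1/96; a3: center (1/2, 1/2), radius 1/10; a4: center (11/24, -7/24), radius 1/72; a5: center (1/4, 0), radius 1/9
The second composite normalizes to a1: center (1/12, -5/12), radius 1/30; a2: center (15/28, 0), radius 1/70; a3: center (-1/2, 1/2), radius 1/6; a4: center (1/2, -1/14), radius 1/63; a5: center (0, -7/12), radius 1/30
Different reductions; not equal.


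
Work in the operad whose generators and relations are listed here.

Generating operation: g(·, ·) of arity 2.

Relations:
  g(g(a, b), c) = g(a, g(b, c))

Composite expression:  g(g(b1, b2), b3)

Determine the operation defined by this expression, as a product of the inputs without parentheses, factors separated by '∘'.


b1 ∘ b2 ∘ b3

The g-tree's shape is irrelevant; the b-reading-order decides.
g(b1, b2) linearizes to b1 ∘ b2
g(g(b1, b2), b3) linearizes to b1 ∘ b2 ∘ b3


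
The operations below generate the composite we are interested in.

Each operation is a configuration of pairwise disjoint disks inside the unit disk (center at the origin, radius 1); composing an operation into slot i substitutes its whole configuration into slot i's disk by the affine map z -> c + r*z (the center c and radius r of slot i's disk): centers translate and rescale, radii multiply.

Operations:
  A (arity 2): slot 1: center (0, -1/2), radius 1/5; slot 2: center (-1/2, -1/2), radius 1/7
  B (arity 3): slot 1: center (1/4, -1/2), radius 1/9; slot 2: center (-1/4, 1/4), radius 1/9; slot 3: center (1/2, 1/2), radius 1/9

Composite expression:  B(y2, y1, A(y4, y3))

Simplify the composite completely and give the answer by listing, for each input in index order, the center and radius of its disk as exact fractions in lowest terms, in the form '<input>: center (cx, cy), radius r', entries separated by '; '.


y1: center (-1/4, 1/4), radius 1/9; y2: center (1/4, -1/2), radius 1/9; y3: center (4/9, 4/9), radius 1/63; y4: center (1/2, 4/9), radius 1/45


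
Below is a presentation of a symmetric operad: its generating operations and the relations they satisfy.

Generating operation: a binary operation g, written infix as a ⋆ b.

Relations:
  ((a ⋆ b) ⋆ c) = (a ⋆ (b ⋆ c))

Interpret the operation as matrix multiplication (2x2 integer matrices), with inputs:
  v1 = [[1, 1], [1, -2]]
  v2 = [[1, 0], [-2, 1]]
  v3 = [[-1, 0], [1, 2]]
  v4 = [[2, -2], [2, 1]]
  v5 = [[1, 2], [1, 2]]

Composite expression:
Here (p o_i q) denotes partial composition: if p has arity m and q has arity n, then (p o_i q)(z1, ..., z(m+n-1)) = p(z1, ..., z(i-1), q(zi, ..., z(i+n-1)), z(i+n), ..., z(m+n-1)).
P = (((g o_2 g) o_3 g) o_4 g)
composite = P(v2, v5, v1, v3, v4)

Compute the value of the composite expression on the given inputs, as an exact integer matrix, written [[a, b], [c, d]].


[[-24, 6], [24, -6]]

(v3 ⋆ v4) = [[-2, 2], [6, 0]]
(v1 ⋆ (v3 ⋆ v4)) = [[4, 2], [-14, 2]]
(v5 ⋆ (v1 ⋆ (v3 ⋆ v4))) = [[-24, 6], [-24, 6]]
(v2 ⋆ (v5 ⋆ (v1 ⋆ (v3 ⋆ v4)))) = [[-24, 6], [24, -6]]


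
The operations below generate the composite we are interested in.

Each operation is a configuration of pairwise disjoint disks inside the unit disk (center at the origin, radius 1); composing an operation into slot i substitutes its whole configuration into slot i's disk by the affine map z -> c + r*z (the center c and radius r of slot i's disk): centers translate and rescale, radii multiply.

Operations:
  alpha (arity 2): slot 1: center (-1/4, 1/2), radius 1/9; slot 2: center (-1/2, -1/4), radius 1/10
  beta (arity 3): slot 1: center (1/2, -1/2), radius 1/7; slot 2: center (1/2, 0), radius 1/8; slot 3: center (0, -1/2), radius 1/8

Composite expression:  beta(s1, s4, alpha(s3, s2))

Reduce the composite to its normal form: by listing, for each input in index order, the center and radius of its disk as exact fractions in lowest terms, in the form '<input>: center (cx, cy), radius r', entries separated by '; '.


s1: center (1/2, -1/2), radius 1/7; s2: center (-1/16, -17/32), radius 1/80; s3: center (-1/32, -7/16), radius 1/72; s4: center (1/2, 0), radius 1/8

Follow each s-input down from beta: c' goes to c + r*c', radius to r*r'.
tracing s1 down its 1-map path: center (1/2, -1/2), radius 1/7
tracing s4 down its 1-map path: center (1/2, 0), radius 1/8
tracing s3 down its 2-map path: center (-1/32, -7/16), radius 1/72
tracing s2 down its 2-map path: center (-1/16, -17/32), radius 1/80


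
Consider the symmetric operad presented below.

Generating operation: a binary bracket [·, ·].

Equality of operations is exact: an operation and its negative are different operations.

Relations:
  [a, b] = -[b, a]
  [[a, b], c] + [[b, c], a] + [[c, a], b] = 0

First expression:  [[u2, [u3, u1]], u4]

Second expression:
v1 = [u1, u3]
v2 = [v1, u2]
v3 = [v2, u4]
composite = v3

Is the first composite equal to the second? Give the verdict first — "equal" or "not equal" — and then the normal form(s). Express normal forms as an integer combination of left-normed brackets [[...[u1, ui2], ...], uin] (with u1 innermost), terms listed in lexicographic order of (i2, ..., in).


Reducing the first expression gives [[[u1, u3], u2], u4]
Reducing the second expression gives [[[u1, u3], u2], u4]
Same normal form: equal.

equal; the common form is [[[u1, u3], u2], u4]


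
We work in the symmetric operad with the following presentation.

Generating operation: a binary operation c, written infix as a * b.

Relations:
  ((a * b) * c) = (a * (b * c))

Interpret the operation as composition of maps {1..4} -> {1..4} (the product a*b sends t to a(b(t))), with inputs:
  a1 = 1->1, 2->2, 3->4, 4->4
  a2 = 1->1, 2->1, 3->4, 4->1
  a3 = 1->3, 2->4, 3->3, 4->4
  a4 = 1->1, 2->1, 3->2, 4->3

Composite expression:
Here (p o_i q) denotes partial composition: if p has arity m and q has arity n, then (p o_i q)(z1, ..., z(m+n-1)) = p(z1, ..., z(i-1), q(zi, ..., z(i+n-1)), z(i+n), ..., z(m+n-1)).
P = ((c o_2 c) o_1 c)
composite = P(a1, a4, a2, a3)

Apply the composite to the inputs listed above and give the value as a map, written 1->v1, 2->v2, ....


(a1 * a4) = 1->1, 2->1, 3->2, 4->4
(a2 * a3) = 1->4, 2->1, 3->4, 4->1
((a1 * a4) * (a2 * a3)) = 1->4, 2->1, 3->4, 4->1

1->4, 2->1, 3->4, 4->1


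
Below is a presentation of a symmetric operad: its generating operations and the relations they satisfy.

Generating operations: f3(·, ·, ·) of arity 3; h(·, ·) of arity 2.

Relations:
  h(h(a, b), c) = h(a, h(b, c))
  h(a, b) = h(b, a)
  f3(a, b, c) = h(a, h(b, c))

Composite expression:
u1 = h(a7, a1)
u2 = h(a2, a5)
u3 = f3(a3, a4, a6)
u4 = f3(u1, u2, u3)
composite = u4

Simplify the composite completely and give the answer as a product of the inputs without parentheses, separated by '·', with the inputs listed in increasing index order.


a1 · a2 · a3 · a4 · a5 · a6 · a7

With f3 associative and commutative, the a-input set is all that matters.
h(a7, a1) collapses to a7 · a1
h(a2, a5) collapses to a2 · a5
f3(a3, a4, a6) collapses to a3 · a4 · a6
f3(h(a7, a1), h(a2, a5), f3(a3, a4, a6)) collapses to a7 · a1 · a2 · a5 · a3 · a4 · a6
commutativity sorts the factors: a1 · a2 · a3 · a4 · a5 · a6 · a7


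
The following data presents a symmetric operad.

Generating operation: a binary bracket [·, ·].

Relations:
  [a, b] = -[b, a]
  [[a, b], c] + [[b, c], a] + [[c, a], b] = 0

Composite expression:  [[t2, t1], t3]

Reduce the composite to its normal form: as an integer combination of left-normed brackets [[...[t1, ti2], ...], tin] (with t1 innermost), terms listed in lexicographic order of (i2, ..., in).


-[[t1, t2], t3]

Skip Jacobi rewriting: expand, keep t1-initial words, read off terms.
Composite bracket: [[t2, t1], t3]
Each bracket splits as ab - ba, giving 4 signed words (2^2 = 4).
Coefficients come from the t1-initial words:
  t1t2t3 appears with sign -1, giving the term -[[t1, t2], t3]


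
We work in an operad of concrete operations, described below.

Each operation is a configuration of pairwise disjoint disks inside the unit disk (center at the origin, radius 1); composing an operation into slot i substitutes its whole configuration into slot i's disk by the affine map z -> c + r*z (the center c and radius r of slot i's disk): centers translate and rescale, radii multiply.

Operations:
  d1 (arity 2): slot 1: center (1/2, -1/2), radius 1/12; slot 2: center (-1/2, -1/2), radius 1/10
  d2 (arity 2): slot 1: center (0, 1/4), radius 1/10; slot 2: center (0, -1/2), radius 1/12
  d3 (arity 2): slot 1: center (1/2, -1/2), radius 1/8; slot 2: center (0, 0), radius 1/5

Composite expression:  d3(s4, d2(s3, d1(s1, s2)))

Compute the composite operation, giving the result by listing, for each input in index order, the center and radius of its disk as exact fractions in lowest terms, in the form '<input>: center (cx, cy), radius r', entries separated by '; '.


s1: center (1/120, -13/120), radius 1/720; s2: center (-1/120, -13/120), radius 1/600; s3: center (0, 1/20), radius 1/50; s4: center (1/2, -1/2), radius 1/8

Below d3, radii multiply path by path; the s-disk centers shift.
input s4: composing its 1 substitution step yields center (1/2, -1/2), radius 1/8
input s3: composing its 2 substitution steps yields center (0, 1/20), radius 1/50
input s1: composing its 3 substitution steps yields center (1/120, -13/120), radius 1/720
input s2: composing its 3 substitution steps yields center (-1/120, -13/120), radius 1/600


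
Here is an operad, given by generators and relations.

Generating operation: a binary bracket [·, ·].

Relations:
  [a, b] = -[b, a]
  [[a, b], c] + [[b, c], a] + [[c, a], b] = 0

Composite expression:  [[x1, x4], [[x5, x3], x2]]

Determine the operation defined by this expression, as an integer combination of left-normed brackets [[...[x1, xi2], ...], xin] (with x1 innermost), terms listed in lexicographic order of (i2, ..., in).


[[[[x1, x4], x2], x3], x5] - [[[[x1, x4], x2], x5], x3] - [[[[x1, x4], x3], x5], x2] + [[[[x1, x4], x5], x3], x2]


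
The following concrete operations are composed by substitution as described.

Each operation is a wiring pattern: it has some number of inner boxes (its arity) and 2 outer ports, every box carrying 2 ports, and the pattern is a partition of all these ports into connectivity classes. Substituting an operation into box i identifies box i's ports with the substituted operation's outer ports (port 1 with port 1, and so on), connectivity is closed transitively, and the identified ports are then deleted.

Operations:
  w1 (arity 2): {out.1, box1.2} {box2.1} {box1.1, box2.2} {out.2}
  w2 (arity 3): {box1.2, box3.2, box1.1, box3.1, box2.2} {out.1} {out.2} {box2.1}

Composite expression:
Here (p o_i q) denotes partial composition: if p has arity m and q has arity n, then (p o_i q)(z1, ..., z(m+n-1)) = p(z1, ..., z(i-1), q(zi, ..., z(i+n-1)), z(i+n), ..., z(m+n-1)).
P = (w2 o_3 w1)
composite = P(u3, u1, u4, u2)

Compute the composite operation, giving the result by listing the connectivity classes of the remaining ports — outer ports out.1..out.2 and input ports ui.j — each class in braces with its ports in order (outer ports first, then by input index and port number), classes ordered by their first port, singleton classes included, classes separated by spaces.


{out.1} {out.2} {u1.1} {u1.2, u3.1, u3.2, u4.2} {u2.1} {u2.2, u4.1}

Substituting into w2 glues patterns; closure does the rest.
composing w1 on (u4, u2), with out.j its own outer ports: {out.1, u4.2} {out.2} {u2.1} {u2.2, u4.1}
composing w2 on (u3, u1, u4, u2), with out.j its own outer ports: {out.1} {out.2} {u1.1} {u1.2, u3.1, u3.2, u4.2} {u2.1} {u2.2, u4.1}


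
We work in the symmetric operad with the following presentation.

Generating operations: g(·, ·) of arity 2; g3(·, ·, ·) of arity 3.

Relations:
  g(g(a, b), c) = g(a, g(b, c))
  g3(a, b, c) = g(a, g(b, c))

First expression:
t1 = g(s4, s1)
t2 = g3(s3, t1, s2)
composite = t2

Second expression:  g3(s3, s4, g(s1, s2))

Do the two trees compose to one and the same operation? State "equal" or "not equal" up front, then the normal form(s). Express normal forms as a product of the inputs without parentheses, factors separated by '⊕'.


equal; both compose to s3 ⊕ s4 ⊕ s1 ⊕ s2

The first expression reduces to s3 ⊕ s4 ⊕ s1 ⊕ s2
The second expression reduces to s3 ⊕ s4 ⊕ s1 ⊕ s2
The normal forms match — equal.


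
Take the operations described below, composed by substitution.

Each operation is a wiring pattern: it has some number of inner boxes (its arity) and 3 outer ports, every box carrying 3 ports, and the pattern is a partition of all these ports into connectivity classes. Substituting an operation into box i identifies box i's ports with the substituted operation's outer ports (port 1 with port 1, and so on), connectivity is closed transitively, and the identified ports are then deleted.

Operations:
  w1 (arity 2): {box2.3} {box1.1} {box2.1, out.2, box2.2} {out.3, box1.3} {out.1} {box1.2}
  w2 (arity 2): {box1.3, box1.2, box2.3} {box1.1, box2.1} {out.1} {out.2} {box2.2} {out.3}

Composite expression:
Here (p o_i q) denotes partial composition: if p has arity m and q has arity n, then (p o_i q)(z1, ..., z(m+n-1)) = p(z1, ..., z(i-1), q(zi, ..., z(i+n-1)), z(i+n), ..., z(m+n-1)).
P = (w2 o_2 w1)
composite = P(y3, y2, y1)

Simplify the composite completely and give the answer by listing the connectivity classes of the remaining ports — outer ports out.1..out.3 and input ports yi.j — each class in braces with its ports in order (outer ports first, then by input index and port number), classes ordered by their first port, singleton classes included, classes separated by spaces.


{out.1} {out.2} {out.3} {y1.1, y1.2} {y1.3} {y2.1} {y2.2} {y2.3, y3.2, y3.3} {y3.1}

Treat the ports identified at w2 as solder joints: merge, then drop.
stage w1: inputs (y2, y1), connectivity {out.1} {out.2, y1.1, y1.2} {out.3, y2.3} {y1.3} {y2.1} {y2.2}, out.j its boundary
stage w2: inputs (y3, y2, y1), connectivity {out.1} {out.2} {out.3} {y1.1, y1.2} {y1.3} {y2.1} {y2.2} {y2.3, y3.2, y3.3} {y3.1}, out.j its boundary


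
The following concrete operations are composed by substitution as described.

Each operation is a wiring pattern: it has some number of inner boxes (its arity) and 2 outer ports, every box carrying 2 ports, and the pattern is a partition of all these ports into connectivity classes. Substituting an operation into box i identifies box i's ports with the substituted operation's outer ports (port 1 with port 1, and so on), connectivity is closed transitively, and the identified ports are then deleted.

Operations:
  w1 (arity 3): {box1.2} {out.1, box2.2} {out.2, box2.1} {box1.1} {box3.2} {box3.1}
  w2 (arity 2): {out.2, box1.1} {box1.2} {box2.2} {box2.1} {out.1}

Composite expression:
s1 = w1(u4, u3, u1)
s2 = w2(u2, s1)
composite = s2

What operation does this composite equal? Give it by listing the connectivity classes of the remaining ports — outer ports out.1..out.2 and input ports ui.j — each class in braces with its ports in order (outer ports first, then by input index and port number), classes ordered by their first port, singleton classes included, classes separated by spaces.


{out.1} {out.2, u2.1} {u1.1} {u1.2} {u2.2} {u3.1} {u3.2} {u4.1} {u4.2}


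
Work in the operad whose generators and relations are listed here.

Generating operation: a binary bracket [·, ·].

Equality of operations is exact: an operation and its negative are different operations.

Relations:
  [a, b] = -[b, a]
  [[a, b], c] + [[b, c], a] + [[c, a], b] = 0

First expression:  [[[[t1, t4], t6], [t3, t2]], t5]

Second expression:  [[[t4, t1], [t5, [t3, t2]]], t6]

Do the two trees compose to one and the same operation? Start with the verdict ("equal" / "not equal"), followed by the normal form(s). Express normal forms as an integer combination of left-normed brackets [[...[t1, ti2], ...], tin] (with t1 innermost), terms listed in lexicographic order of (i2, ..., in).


not equal; first: -[[[[[t1, t4], t6], t2], t3], t5] + [[[[[t1, t4], t6], t3], t2], t5]; second: -[[[[[t1, t4], t2], t3], t5], t6] + [[[[[t1, t4], t3], t2], t5], t6] + [[[[[t1, t4], t5], t2], t3], t6] - [[[[[t1, t4], t5], t3], t2], t6]


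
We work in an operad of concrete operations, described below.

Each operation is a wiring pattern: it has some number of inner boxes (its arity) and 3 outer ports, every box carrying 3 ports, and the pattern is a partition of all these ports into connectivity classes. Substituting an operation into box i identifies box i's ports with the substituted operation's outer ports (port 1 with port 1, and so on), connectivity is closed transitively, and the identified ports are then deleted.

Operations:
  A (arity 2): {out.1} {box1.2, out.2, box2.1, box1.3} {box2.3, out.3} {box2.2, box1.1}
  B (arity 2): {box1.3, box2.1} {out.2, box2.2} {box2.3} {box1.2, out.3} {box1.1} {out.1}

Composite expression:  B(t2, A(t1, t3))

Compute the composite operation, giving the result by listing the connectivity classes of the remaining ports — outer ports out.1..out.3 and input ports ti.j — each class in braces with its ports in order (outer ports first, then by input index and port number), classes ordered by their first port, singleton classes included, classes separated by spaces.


{out.1} {out.2, t1.2, t1.3, t3.1} {out.3, t2.2} {t1.1, t3.2} {t2.1} {t2.3} {t3.3}


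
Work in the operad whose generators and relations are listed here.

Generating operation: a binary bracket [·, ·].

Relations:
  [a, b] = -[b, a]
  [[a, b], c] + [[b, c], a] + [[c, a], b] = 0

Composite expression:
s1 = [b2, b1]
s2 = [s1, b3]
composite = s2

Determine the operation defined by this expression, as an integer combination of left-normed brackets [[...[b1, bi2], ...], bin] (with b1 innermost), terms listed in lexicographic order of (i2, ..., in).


Expand each bracket as ab - ba; the b1-initial words give the coefficients.
Composite bracket: [[b2, b1], b3]
Expanding via [a, b] = ab - ba: 4 signed words (2^2 = 4).
Keep just the words that open with b1:
  sign of b1b2b3 is -1, so it contributes -[[b1, b2], b3]

-[[b1, b2], b3]


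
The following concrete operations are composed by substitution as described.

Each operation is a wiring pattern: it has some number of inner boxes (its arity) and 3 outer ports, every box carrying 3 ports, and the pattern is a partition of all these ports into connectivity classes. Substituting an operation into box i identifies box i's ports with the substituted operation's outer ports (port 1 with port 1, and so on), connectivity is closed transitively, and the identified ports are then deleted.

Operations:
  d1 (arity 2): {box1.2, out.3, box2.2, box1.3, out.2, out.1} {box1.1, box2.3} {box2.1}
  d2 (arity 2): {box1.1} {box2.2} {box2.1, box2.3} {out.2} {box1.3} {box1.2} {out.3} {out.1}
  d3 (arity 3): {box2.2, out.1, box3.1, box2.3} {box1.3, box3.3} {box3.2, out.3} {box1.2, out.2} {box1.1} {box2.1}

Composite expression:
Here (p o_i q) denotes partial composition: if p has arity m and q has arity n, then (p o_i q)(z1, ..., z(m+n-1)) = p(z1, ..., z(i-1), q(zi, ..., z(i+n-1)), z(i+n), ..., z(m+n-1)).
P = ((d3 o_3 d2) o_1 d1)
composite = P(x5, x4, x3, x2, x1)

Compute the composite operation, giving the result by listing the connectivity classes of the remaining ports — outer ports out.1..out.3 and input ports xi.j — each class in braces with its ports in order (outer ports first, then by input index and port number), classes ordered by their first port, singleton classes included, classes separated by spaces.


{out.1, x3.2, x3.3} {out.2, x4.2, x5.2, x5.3} {out.3} {x1.1, x1.3} {x1.2} {x2.1} {x2.2} {x2.3} {x3.1} {x4.1} {x4.3, x5.1}

Treat the ports identified at d3 as solder joints: merge, then drop.
d1 over (x5, x4) gives {out.1, out.2, out.3, x4.2, x5.2, x5.3} {x4.1} {x4.3, x5.1}, out.j being that stage's outer ports
d2 over (x2, x1) gives {out.1} {out.2} {out.3} {x1.1, x1.3} {x1.2} {x2.1} {x2.2} {x2.3}, out.j being that stage's outer ports
d3 over (x5, x4, x3, x2, x1) gives {out.1, x3.2, x3.3} {out.2, x4.2, x5.2, x5.3} {out.3} {x1.1, x1.3} {x1.2} {x2.1} {x2.2} {x2.3} {x3.1} {x4.1} {x4.3, x5.1}, out.j being that stage's outer ports


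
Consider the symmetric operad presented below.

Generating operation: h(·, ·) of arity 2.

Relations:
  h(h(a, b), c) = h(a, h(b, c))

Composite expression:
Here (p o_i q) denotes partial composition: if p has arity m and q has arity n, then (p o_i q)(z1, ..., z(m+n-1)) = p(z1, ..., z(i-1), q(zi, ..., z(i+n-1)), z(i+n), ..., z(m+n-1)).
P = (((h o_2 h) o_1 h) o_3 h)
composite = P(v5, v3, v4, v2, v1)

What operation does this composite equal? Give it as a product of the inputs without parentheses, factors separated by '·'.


Under associativity of h, the answer is the v's in reading order.
h(v5, v3) flattens to v5 · v3
h(v4, v2) flattens to v4 · v2
h(h(v4, v2), v1) flattens to v4 · v2 · v1
h(h(v5, v3), h(h(v4, v2), v1)) flattens to v5 · v3 · v4 · v2 · v1

v5 · v3 · v4 · v2 · v1
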